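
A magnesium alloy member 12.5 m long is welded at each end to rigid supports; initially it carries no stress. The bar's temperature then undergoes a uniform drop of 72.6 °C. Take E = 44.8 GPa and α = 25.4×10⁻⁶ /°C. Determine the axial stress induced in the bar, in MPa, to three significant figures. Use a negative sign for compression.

Free thermal expansion αLΔT = 25.4e-6 · 12500 · -72.6 = -23.05 mm.
The walls impose strain ε = −(-23.05)/12500 = 1.8440e-03; σ = Eε = 44800 · 1.8440e-03 = 82.61 MPa.

82.6 MPa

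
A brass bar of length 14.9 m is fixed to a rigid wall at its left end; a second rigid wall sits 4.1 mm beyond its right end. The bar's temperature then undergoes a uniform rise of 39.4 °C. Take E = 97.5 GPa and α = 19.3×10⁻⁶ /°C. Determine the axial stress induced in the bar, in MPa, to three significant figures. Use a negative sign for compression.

-47.3 MPa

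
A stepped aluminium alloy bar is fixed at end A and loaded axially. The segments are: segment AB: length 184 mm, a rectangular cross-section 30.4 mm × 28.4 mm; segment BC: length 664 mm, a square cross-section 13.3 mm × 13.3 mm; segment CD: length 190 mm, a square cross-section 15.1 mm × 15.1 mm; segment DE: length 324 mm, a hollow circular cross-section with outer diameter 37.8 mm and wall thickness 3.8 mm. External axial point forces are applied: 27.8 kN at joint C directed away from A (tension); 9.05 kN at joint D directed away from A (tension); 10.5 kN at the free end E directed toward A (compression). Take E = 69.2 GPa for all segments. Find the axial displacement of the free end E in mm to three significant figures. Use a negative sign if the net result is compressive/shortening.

Internal axial forces (sectioning from the free end, tension +): N_DE = -10.5 kN, N_CD = -1.45 kN, N_BC = 26.35 kN, N_AB = 26.35 kN.
A_AB = 863.4 mm².
A_BC = 176.9 mm².
A_CD = 228 mm².
A_DE = 405.9 mm².
δ_AB = 26350·184/(863.4·69200) = 0.08115 mm
δ_BC = 26350·664/(176.9·69200) = 1.429 mm
δ_CD = -1450·190/(228·69200) = -0.01746 mm
δ_DE = -10500·324/(405.9·69200) = -0.1211 mm
δ = Σδ_i = 1.372 mm.

1.37 mm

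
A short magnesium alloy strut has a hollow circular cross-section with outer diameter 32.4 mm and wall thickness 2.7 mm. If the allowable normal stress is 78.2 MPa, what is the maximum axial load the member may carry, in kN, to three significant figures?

19.7 kN

A = 251.9 mm².
P_max = σ_allow · A = 78.2 · 251.9 = 19700 N = 19.7 kN.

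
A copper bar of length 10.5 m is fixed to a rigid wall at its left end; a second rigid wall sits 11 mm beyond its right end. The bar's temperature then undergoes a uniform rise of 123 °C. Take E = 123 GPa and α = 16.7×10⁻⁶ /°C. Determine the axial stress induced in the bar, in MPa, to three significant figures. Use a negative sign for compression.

-124 MPa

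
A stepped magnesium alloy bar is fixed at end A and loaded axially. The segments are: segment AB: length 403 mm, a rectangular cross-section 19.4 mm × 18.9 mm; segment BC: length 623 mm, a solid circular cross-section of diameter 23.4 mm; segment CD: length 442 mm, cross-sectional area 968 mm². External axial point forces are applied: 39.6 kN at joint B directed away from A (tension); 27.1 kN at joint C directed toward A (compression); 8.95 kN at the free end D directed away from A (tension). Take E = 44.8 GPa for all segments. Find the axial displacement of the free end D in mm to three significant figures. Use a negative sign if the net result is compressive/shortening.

0.0306 mm

Internal axial forces (sectioning from the free end, tension +): N_CD = 8.95 kN, N_BC = -18.15 kN, N_AB = 21.45 kN.
A_AB = 366.7 mm².
A_BC = 430.1 mm².
δ_AB = 21450·403/(366.7·44800) = 0.5262 mm
δ_BC = -18150·623/(430.1·44800) = -0.5869 mm
δ_CD = 8950·442/(968·44800) = 0.09122 mm
δ = Σδ_i = 0.03057 mm.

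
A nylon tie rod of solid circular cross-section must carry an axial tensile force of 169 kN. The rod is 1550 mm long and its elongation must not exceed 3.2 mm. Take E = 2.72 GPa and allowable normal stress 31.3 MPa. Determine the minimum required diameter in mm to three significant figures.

196 mm

Required area A ≥ P/σ_allow = 169000/31.3 = 5399 mm².
For a solid circular section, d ≥ √(4A/π) = 82.91 mm.
Elongation limit: A ≥ PL/(Eδ_allow) = 169000·1550/(2720·3.2) = 30100 mm² ⇒ d ≥ 195.8 mm.
The elongation limit governs.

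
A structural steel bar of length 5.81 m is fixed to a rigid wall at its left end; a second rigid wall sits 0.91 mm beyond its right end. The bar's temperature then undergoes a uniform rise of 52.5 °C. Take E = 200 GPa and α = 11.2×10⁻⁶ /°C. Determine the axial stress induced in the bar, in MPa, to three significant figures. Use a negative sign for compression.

Free thermal expansion αLΔT = 11.2e-6 · 5810 · 52.5 = 3.416 mm.
The walls engage after the gap closes; constrained expansion = 3.416 − 0.91 = 2.506 mm.
The walls impose strain ε = −(2.506)/5810 = -4.3137e-04; σ = Eε = 200000 · -4.3137e-04 = -86.27 MPa.

-86.3 MPa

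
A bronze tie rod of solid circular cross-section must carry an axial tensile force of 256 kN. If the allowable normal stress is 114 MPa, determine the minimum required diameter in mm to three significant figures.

53.5 mm

Required area A ≥ P/σ_allow = 256000/114 = 2246 mm².
For a solid circular section, d ≥ √(4A/π) = 53.47 mm.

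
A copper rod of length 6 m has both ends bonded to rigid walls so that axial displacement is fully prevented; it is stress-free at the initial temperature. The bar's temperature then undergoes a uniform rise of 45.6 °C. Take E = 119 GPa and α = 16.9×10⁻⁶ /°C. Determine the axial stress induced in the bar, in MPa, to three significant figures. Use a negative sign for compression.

Free thermal expansion αLΔT = 16.9e-6 · 6000 · 45.6 = 4.624 mm.
The walls impose strain ε = −(4.624)/6000 = -7.7064e-04; σ = Eε = 119000 · -7.7064e-04 = -91.71 MPa.

-91.7 MPa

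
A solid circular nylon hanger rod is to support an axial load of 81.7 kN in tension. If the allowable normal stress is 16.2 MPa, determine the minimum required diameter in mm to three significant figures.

80.1 mm

Required area A ≥ P/σ_allow = 81700/16.2 = 5043 mm².
For a solid circular section, d ≥ √(4A/π) = 80.13 mm.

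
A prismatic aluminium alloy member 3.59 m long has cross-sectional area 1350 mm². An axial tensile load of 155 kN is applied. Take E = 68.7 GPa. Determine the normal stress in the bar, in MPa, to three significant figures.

115 MPa

σ = N/A = 155000/1350 = 114.8 MPa.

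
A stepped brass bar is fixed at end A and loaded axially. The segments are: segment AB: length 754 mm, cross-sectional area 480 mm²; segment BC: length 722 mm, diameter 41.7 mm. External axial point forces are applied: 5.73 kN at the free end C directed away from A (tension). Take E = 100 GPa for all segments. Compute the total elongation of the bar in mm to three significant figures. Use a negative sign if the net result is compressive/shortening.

Internal axial forces (sectioning from the free end, tension +): N_BC = 5.73 kN, N_AB = 5.73 kN.
A_BC = 1366 mm².
δ_AB = 5730·754/(480·100000) = 0.09001 mm
δ_BC = 5730·722/(1366·100000) = 0.03029 mm
δ = Σδ_i = 0.1203 mm.

0.120 mm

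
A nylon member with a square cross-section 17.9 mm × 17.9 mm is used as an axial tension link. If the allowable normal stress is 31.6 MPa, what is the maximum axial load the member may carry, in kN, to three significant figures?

10.1 kN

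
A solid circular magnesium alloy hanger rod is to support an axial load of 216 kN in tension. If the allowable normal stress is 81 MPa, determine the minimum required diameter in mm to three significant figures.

58.3 mm

Required area A ≥ P/σ_allow = 216000/81 = 2667 mm².
For a solid circular section, d ≥ √(4A/π) = 58.27 mm.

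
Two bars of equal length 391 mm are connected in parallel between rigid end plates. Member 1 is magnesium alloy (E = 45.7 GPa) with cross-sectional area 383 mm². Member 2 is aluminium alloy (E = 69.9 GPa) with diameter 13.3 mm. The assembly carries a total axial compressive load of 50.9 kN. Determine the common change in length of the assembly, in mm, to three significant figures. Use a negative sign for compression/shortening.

A_2 = 138.9 mm².
Equal strain + equilibrium ⇒ each member carries load in proportion to AE: A₁E₁ = 17500000 N, A₂E₂ = 9711000 N, ΣAE = 27210000 N.
δ = PL/ΣAE = -50900·391/27210000 = -0.7313 mm.

-0.731 mm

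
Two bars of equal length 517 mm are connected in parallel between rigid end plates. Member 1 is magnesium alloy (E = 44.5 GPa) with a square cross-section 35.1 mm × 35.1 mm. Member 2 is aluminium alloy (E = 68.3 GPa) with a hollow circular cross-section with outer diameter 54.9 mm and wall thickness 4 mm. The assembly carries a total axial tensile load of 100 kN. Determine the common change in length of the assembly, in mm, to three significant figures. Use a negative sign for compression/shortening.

A_1 = 1232 mm².
A_2 = 639.6 mm².
Equal strain + equilibrium ⇒ each member carries load in proportion to AE: A₁E₁ = 54820000 N, A₂E₂ = 43690000 N, ΣAE = 98510000 N.
δ = PL/ΣAE = 100000·517/98510000 = 0.5248 mm.

0.525 mm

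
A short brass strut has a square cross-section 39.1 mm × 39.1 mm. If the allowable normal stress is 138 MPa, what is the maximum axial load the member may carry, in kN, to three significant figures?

211 kN

A = 1529 mm².
P_max = σ_allow · A = 138 · 1529 = 211000 N = 211 kN.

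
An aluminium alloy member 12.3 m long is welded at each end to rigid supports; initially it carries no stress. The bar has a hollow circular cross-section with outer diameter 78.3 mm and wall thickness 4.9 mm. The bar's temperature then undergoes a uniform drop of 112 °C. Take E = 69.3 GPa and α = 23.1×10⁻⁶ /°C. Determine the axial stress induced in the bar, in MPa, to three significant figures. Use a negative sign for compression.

179 MPa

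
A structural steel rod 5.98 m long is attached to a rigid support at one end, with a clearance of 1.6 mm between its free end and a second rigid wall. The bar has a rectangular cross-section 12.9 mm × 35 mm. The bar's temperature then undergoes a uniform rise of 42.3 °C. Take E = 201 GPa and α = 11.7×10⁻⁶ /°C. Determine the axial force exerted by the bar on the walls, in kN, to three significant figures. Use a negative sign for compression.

-20.6 kN

Free thermal expansion αLΔT = 11.7e-6 · 5980 · 42.3 = 2.96 mm.
The walls engage after the gap closes; constrained expansion = 2.96 − 1.6 = 1.36 mm.
The walls impose strain ε = −(1.36)/5980 = -2.2735e-04; σ = Eε = 201000 · -2.2735e-04 = -45.7 MPa.
Wall reaction R = σ·A = -45.7·451.5 = -20630 N = -20.63 kN.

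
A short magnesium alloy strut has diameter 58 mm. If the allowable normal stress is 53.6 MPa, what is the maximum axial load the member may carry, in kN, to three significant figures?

A = 2642 mm².
P_max = σ_allow · A = 53.6 · 2642 = 141600 N = 141.6 kN.

142 kN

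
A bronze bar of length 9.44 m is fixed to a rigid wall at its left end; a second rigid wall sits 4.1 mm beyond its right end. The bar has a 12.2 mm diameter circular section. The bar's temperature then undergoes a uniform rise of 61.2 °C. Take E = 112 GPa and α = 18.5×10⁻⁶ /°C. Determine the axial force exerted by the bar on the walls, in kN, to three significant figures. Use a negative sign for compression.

Free thermal expansion αLΔT = 18.5e-6 · 9440 · 61.2 = 10.69 mm.
The walls engage after the gap closes; constrained expansion = 10.69 − 4.1 = 6.588 mm.
The walls impose strain ε = −(6.588)/9440 = -6.9788e-04; σ = Eε = 112000 · -6.9788e-04 = -78.16 MPa.
Wall reaction R = σ·A = -78.16·116.9 = -9137 N = -9.137 kN.

-9.14 kN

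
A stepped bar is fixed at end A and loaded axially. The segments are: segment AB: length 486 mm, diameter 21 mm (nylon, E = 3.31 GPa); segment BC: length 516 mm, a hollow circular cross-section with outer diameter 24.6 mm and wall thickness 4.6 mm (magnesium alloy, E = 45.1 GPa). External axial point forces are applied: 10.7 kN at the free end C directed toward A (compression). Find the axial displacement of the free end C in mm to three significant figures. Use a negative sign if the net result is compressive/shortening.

-4.96 mm

Internal axial forces (sectioning from the free end, tension +): N_BC = -10.7 kN, N_AB = -10.7 kN.
A_AB = 346.4 mm².
A_BC = 289 mm².
δ_AB = -10700·486/(346.4·3310) = -4.536 mm
δ_BC = -10700·516/(289·45100) = -0.4236 mm
δ = Σδ_i = -4.959 mm.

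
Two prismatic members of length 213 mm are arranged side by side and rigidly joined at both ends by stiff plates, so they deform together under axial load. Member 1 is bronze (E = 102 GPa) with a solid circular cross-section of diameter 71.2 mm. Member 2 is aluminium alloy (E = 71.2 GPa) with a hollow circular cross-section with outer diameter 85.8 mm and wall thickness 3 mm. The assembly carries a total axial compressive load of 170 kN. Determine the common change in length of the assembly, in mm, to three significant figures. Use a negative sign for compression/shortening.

-0.0784 mm

A_1 = 3982 mm².
A_2 = 780.4 mm².
Equal strain + equilibrium ⇒ each member carries load in proportion to AE: A₁E₁ = 406100000 N, A₂E₂ = 55560000 N, ΣAE = 461700000 N.
δ = PL/ΣAE = -170000·213/461700000 = -0.07843 mm.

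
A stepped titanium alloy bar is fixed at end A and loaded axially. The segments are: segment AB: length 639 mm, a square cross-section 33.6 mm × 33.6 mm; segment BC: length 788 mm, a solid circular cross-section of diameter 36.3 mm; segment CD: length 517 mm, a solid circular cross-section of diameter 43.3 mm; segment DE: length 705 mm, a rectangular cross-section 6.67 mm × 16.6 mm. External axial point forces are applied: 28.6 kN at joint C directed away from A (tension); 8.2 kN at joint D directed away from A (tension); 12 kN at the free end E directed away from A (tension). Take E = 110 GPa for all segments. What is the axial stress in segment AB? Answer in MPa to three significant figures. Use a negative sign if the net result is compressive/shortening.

Internal axial forces (sectioning from the free end, tension +): N_DE = 12 kN, N_CD = 20.2 kN, N_BC = 48.8 kN, N_AB = 48.8 kN.
A_AB = 1129 mm².
σ_AB = N_AB/A_AB = 48800/1129 = 43.23 MPa.

43.2 MPa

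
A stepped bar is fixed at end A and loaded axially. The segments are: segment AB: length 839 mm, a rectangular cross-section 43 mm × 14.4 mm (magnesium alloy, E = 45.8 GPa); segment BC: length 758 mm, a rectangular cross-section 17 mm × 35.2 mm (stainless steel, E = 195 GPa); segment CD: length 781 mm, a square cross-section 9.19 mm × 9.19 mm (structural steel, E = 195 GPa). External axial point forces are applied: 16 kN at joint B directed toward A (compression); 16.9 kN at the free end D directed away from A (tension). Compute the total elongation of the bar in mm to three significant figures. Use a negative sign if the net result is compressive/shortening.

Internal axial forces (sectioning from the free end, tension +): N_CD = 16.9 kN, N_BC = 16.9 kN, N_AB = 0.9 kN.
A_AB = 619.2 mm².
A_BC = 598.4 mm².
A_CD = 84.46 mm².
δ_AB = 900·839/(619.2·45800) = 0.02663 mm
δ_BC = 16900·758/(598.4·195000) = 0.1098 mm
δ_CD = 16900·781/(84.46·195000) = 0.8014 mm
δ = Σδ_i = 0.9378 mm.

0.938 mm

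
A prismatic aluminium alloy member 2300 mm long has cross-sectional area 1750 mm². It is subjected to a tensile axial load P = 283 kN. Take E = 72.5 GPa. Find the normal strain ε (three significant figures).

0.00223

σ = N/A = 161.7 MPa; ε = σ/E = 161.7/72500 = 2.231e-03.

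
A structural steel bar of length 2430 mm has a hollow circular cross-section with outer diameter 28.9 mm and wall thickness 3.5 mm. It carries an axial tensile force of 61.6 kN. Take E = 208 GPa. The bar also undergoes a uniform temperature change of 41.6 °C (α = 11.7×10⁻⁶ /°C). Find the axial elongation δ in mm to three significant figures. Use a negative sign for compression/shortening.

3.76 mm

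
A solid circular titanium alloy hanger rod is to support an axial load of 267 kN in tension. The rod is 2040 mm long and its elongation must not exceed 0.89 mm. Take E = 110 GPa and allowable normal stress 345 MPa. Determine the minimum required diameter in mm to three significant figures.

Required area A ≥ P/σ_allow = 267000/345 = 773.9 mm².
For a solid circular section, d ≥ √(4A/π) = 31.39 mm.
Elongation limit: A ≥ PL/(Eδ_allow) = 267000·2040/(110000·0.89) = 5564 mm² ⇒ d ≥ 84.17 mm.
The elongation limit governs.

84.2 mm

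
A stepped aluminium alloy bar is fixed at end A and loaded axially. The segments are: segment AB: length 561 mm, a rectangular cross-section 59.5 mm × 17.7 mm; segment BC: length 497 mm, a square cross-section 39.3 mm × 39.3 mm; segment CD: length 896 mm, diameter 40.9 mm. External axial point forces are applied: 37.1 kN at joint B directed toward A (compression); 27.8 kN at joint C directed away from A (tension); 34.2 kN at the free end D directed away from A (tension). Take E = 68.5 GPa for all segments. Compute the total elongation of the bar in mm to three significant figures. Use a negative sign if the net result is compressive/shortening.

Internal axial forces (sectioning from the free end, tension +): N_CD = 34.2 kN, N_BC = 62 kN, N_AB = 24.9 kN.
A_AB = 1053 mm².
A_BC = 1544 mm².
A_CD = 1314 mm².
δ_AB = 24900·561/(1053·68500) = 0.1936 mm
δ_BC = 62000·497/(1544·68500) = 0.2913 mm
δ_CD = 34200·896/(1314·68500) = 0.3405 mm
δ = Σδ_i = 0.8254 mm.

0.825 mm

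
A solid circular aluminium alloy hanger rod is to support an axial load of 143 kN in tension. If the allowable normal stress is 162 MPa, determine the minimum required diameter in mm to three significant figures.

33.5 mm

Required area A ≥ P/σ_allow = 143000/162 = 882.7 mm².
For a solid circular section, d ≥ √(4A/π) = 33.52 mm.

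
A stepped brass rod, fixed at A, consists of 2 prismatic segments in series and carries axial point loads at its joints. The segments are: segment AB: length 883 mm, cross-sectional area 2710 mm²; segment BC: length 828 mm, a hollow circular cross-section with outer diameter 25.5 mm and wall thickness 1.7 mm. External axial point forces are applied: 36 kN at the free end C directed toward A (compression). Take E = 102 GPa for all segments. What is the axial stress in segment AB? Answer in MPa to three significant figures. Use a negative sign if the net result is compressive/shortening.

Internal axial forces (sectioning from the free end, tension +): N_BC = -36 kN, N_AB = -36 kN.
σ_AB = N_AB/A_AB = -36000/2710 = -13.28 MPa.

-13.3 MPa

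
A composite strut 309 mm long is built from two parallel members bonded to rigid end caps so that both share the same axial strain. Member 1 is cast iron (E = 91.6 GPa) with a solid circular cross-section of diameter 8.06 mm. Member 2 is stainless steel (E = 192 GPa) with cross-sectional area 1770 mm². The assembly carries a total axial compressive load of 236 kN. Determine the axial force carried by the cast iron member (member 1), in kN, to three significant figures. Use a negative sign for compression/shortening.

-3.20 kN

A_1 = 51.02 mm².
Equal strain + equilibrium ⇒ each member carries load in proportion to AE: A₁E₁ = 4674000 N, A₂E₂ = 339800000 N, ΣAE = 344500000 N.
F₁ = P·A₁E₁/ΣAE = -236000·4674000/344500000 = -3202 N.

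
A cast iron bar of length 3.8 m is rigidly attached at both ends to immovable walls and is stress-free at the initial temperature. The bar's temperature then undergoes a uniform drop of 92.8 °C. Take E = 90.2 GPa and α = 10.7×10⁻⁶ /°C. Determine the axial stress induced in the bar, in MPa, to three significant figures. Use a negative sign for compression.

Free thermal expansion αLΔT = 10.7e-6 · 3800 · -92.8 = -3.773 mm.
The walls impose strain ε = −(-3.773)/3800 = 9.9296e-04; σ = Eε = 90200 · 9.9296e-04 = 89.56 MPa.

89.6 MPa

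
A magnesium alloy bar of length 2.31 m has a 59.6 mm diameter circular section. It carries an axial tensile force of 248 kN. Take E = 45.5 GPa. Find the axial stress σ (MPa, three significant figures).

A = 2790 mm².
σ = N/A = 248000/2790 = 88.89 MPa.

88.9 MPa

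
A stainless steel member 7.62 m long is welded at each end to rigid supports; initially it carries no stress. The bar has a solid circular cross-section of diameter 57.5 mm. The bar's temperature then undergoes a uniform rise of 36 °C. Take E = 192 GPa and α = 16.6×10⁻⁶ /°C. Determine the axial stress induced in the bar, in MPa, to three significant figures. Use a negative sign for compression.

-115 MPa

Free thermal expansion αLΔT = 16.6e-6 · 7620 · 36 = 4.554 mm.
The walls impose strain ε = −(4.554)/7620 = -5.9760e-04; σ = Eε = 192000 · -5.9760e-04 = -114.7 MPa.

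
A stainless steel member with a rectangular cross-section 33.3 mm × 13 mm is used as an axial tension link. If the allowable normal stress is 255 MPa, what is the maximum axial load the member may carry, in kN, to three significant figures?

A = 432.9 mm².
P_max = σ_allow · A = 255 · 432.9 = 110400 N = 110.4 kN.

110 kN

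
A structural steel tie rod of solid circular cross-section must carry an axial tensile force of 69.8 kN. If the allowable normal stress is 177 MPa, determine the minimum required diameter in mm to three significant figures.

22.4 mm

Required area A ≥ P/σ_allow = 69800/177 = 394.4 mm².
For a solid circular section, d ≥ √(4A/π) = 22.41 mm.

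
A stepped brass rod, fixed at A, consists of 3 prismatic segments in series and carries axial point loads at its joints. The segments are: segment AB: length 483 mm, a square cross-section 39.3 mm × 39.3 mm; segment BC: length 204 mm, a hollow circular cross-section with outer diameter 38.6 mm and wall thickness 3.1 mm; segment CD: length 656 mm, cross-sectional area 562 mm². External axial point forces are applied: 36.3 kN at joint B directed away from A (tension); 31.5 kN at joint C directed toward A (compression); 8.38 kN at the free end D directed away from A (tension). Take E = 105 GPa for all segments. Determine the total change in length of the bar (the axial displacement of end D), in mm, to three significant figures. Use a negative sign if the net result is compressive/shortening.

0.00249 mm

Internal axial forces (sectioning from the free end, tension +): N_CD = 8.38 kN, N_BC = -23.12 kN, N_AB = 13.18 kN.
A_AB = 1544 mm².
A_BC = 345.7 mm².
δ_AB = 13180·483/(1544·105000) = 0.03925 mm
δ_BC = -23120·204/(345.7·105000) = -0.1299 mm
δ_CD = 8380·656/(562·105000) = 0.09316 mm
δ = Σδ_i = 0.002489 mm.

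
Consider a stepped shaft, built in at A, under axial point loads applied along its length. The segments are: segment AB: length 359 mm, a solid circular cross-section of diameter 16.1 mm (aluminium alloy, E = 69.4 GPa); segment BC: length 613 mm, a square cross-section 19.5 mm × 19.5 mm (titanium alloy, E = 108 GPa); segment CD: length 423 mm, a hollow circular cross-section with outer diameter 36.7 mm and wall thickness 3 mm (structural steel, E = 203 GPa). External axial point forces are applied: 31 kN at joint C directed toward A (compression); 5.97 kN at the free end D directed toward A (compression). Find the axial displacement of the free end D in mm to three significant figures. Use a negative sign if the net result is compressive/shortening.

Internal axial forces (sectioning from the free end, tension +): N_CD = -5.97 kN, N_BC = -36.97 kN, N_AB = -36.97 kN.
A_AB = 203.6 mm².
A_BC = 380.2 mm².
A_CD = 317.6 mm².
δ_AB = -36970·359/(203.6·69400) = -0.9394 mm
δ_BC = -36970·613/(380.2·108000) = -0.5518 mm
δ_CD = -5970·423/(317.6·203000) = -0.03917 mm
δ = Σδ_i = -1.53 mm.

-1.53 mm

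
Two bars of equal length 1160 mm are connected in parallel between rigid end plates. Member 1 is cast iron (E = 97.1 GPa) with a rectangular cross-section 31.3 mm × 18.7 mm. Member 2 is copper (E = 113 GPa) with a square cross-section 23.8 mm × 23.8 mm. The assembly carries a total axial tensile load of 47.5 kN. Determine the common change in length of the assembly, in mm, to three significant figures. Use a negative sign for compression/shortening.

A_1 = 585.3 mm².
A_2 = 566.4 mm².
Equal strain + equilibrium ⇒ each member carries load in proportion to AE: A₁E₁ = 56830000 N, A₂E₂ = 64010000 N, ΣAE = 120800000 N.
δ = PL/ΣAE = 47500·1160/120800000 = 0.456 mm.

0.456 mm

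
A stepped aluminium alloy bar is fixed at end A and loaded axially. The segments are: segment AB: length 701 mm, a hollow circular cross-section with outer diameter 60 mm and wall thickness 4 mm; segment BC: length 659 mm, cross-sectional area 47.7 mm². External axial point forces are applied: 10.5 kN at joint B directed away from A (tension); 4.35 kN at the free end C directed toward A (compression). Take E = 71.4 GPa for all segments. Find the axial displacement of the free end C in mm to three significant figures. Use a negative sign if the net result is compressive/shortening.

Internal axial forces (sectioning from the free end, tension +): N_BC = -4.35 kN, N_AB = 6.15 kN.
A_AB = 703.7 mm².
δ_AB = 6150·701/(703.7·71400) = 0.0858 mm
δ_BC = -4350·659/(47.7·71400) = -0.8417 mm
δ = Σδ_i = -0.7559 mm.

-0.756 mm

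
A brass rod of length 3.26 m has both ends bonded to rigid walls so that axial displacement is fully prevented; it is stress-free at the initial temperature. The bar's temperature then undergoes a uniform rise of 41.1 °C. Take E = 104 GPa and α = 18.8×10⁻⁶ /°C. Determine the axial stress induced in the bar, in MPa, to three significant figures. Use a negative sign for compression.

Free thermal expansion αLΔT = 18.8e-6 · 3260 · 41.1 = 2.519 mm.
The walls impose strain ε = −(2.519)/3260 = -7.7268e-04; σ = Eε = 104000 · -7.7268e-04 = -80.36 MPa.

-80.4 MPa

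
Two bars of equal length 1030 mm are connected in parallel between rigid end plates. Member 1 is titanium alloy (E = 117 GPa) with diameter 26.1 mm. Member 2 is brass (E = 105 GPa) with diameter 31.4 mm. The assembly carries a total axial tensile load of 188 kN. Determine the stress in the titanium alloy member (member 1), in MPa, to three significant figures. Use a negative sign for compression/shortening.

153 MPa

A_1 = 535 mm².
A_2 = 774.4 mm².
Equal strain + equilibrium ⇒ each member carries load in proportion to AE: A₁E₁ = 62600000 N, A₂E₂ = 81310000 N, ΣAE = 143900000 N.
σ₁ = P·E₁/ΣAE = 188000·117000/143900000 = 152.8 MPa.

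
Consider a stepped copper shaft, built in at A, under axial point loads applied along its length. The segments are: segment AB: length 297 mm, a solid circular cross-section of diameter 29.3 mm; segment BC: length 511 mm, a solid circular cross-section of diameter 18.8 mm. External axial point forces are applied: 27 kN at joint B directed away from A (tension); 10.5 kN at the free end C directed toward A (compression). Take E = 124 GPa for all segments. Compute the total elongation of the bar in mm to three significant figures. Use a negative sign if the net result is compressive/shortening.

Internal axial forces (sectioning from the free end, tension +): N_BC = -10.5 kN, N_AB = 16.5 kN.
A_AB = 674.3 mm².
A_BC = 277.6 mm².
δ_AB = 16500·297/(674.3·124000) = 0.05861 mm
δ_BC = -10500·511/(277.6·124000) = -0.1559 mm
δ = Σδ_i = -0.09726 mm.

-0.0973 mm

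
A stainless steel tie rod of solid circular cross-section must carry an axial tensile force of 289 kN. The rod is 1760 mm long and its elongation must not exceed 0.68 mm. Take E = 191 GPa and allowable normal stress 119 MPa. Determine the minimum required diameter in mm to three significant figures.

70.6 mm

Required area A ≥ P/σ_allow = 289000/119 = 2429 mm².
For a solid circular section, d ≥ √(4A/π) = 55.61 mm.
Elongation limit: A ≥ PL/(Eδ_allow) = 289000·1760/(191000·0.68) = 3916 mm² ⇒ d ≥ 70.61 mm.
The elongation limit governs.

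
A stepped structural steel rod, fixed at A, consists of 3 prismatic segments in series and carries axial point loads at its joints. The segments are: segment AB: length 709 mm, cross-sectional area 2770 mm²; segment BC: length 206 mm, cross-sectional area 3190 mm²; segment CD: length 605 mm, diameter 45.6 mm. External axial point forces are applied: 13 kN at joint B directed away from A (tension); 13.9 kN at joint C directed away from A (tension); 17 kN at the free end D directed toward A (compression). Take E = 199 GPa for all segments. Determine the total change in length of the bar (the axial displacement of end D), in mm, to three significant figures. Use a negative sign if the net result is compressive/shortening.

Internal axial forces (sectioning from the free end, tension +): N_CD = -17 kN, N_BC = -3.1 kN, N_AB = 9.9 kN.
A_CD = 1633 mm².
δ_AB = 9900·709/(2770·199000) = 0.01273 mm
δ_BC = -3100·206/(3190·199000) = -0.001006 mm
δ_CD = -17000·605/(1633·199000) = -0.03165 mm
δ = Σδ_i = -0.01992 mm.

-0.0199 mm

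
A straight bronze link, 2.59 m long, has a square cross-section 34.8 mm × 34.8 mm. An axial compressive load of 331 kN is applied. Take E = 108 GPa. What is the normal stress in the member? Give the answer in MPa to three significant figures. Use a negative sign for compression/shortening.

-273 MPa

A = 1211 mm².
σ = N/A = -331000/1211 = -273.3 MPa.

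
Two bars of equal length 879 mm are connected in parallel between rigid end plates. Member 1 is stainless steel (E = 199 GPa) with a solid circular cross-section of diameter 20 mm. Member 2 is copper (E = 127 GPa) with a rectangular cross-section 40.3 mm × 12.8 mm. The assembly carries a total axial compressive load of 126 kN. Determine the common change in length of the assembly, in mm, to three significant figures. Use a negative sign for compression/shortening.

-0.865 mm

A_1 = 314.2 mm².
A_2 = 515.8 mm².
Equal strain + equilibrium ⇒ each member carries load in proportion to AE: A₁E₁ = 62520000 N, A₂E₂ = 65510000 N, ΣAE = 128000000 N.
δ = PL/ΣAE = -126000·879/128000000 = -0.8651 mm.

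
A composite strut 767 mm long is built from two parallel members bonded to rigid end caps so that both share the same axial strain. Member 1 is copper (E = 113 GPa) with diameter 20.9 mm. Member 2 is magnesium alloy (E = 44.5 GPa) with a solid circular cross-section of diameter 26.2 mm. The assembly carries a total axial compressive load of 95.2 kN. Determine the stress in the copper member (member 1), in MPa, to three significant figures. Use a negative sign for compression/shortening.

-171 MPa

A_1 = 343.1 mm².
A_2 = 539.1 mm².
Equal strain + equilibrium ⇒ each member carries load in proportion to AE: A₁E₁ = 38770000 N, A₂E₂ = 23990000 N, ΣAE = 62760000 N.
σ₁ = P·E₁/ΣAE = -95200·113000/62760000 = -171.4 MPa.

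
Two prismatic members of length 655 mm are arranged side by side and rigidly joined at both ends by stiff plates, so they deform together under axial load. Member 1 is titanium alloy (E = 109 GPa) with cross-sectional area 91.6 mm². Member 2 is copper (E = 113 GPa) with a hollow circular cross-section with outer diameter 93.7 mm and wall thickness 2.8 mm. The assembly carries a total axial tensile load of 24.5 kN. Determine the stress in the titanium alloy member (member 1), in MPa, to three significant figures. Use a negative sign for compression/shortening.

26.6 MPa

A_2 = 799.6 mm².
Equal strain + equilibrium ⇒ each member carries load in proportion to AE: A₁E₁ = 9984000 N, A₂E₂ = 90350000 N, ΣAE = 100300000 N.
σ₁ = P·E₁/ΣAE = 24500·109000/100300000 = 26.61 MPa.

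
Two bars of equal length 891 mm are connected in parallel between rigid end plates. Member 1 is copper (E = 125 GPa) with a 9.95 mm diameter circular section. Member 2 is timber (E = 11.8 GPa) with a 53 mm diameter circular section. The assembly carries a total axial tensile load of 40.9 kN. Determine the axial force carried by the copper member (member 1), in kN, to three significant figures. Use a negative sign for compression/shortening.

11.1 kN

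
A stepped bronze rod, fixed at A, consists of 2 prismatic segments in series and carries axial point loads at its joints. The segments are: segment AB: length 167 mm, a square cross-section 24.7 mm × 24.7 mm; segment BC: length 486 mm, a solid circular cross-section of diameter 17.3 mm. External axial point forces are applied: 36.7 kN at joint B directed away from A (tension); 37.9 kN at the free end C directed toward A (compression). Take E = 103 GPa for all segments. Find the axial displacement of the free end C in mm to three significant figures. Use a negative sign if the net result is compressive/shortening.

-0.764 mm

Internal axial forces (sectioning from the free end, tension +): N_BC = -37.9 kN, N_AB = -1.2 kN.
A_AB = 610.1 mm².
A_BC = 235.1 mm².
δ_AB = -1200·167/(610.1·103000) = -0.003189 mm
δ_BC = -37900·486/(235.1·103000) = -0.7608 mm
δ = Σδ_i = -0.764 mm.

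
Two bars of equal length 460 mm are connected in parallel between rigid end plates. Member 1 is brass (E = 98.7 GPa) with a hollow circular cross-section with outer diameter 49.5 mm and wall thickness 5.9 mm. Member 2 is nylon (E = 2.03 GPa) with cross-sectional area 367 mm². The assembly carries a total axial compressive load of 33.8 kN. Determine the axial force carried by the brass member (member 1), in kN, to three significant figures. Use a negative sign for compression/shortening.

A_1 = 808.1 mm².
Equal strain + equilibrium ⇒ each member carries load in proportion to AE: A₁E₁ = 79760000 N, A₂E₂ = 745000 N, ΣAE = 80510000 N.
F₁ = P·A₁E₁/ΣAE = -33800·79760000/80510000 = -33490 N.

-33.5 kN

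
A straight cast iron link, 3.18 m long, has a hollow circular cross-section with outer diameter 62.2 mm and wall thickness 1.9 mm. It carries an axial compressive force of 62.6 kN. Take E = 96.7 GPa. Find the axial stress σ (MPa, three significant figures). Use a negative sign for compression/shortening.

-174 MPa

A = 359.9 mm².
σ = N/A = -62600/359.9 = -173.9 MPa.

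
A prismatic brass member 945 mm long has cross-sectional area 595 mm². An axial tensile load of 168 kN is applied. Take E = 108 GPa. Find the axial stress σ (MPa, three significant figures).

σ = N/A = 168000/595 = 282.4 MPa.

282 MPa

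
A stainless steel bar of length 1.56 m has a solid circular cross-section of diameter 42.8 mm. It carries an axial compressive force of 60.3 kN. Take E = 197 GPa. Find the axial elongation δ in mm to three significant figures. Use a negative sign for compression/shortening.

-0.332 mm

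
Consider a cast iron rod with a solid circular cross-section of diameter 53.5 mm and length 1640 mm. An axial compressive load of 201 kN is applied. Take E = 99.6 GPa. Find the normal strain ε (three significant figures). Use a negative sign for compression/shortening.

A = 2248 mm².
σ = N/A = -89.41 MPa; ε = σ/E = -89.41/99600 = -8.977e-04.

-8.98e-04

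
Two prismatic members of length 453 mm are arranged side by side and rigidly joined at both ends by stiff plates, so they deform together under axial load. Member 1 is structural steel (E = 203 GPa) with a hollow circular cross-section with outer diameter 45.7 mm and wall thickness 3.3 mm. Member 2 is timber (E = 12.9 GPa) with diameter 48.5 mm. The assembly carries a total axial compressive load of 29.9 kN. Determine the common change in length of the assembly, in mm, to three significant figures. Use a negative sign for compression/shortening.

-0.120 mm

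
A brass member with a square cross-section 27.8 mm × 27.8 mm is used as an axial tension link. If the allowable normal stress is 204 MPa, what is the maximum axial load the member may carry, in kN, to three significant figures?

158 kN

A = 772.8 mm².
P_max = σ_allow · A = 204 · 772.8 = 157700 N = 157.7 kN.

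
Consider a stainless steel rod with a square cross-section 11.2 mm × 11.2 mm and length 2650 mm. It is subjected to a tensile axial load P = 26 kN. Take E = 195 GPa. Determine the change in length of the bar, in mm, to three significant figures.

A = 125.4 mm².
δ_mech = NL/(AE) = 26000·2650/(125.4·195000) = 2.817 mm.

2.82 mm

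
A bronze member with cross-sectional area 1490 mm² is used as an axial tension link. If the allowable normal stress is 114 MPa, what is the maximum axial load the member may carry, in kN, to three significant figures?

P_max = σ_allow · A = 114 · 1490 = 169900 N = 169.9 kN.

170 kN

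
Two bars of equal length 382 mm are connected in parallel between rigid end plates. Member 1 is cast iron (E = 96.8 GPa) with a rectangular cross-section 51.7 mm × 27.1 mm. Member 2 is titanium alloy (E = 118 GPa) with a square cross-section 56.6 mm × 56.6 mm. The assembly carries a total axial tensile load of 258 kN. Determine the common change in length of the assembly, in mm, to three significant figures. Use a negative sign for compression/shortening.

0.192 mm

A_1 = 1401 mm².
A_2 = 3204 mm².
Equal strain + equilibrium ⇒ each member carries load in proportion to AE: A₁E₁ = 135600000 N, A₂E₂ = 378000000 N, ΣAE = 513600000 N.
δ = PL/ΣAE = 258000·382/513600000 = 0.1919 mm.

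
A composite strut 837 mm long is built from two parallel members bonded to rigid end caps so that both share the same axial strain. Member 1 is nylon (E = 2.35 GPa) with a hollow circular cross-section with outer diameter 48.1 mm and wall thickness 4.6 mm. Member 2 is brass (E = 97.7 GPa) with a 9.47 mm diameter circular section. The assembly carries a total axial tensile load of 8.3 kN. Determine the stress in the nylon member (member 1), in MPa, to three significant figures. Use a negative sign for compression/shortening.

2.33 MPa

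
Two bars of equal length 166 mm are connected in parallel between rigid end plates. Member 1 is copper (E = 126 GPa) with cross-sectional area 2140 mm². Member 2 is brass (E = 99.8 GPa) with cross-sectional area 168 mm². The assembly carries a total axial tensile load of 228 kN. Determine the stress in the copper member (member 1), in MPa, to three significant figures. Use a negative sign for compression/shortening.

Equal strain + equilibrium ⇒ each member carries load in proportion to AE: A₁E₁ = 269600000 N, A₂E₂ = 16770000 N, ΣAE = 286400000 N.
σ₁ = P·E₁/ΣAE = 228000·126000/286400000 = 100.3 MPa.

100 MPa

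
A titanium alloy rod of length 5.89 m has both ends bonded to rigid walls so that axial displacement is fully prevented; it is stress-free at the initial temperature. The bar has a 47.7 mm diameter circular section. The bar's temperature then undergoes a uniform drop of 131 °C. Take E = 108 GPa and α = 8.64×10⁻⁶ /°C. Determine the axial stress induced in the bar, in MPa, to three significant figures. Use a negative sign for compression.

Free thermal expansion αLΔT = 8.64e-6 · 5890 · -131 = -6.667 mm.
The walls impose strain ε = −(-6.667)/5890 = 1.1318e-03; σ = Eε = 108000 · 1.1318e-03 = 122.2 MPa.

122 MPa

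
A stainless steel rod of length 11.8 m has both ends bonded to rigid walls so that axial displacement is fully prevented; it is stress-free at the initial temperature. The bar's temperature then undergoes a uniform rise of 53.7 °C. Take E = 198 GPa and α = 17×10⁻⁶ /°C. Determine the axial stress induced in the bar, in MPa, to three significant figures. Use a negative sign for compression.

-181 MPa

Free thermal expansion αLΔT = 17e-6 · 11800 · 53.7 = 10.77 mm.
The walls impose strain ε = −(10.77)/11800 = -9.1290e-04; σ = Eε = 198000 · -9.1290e-04 = -180.8 MPa.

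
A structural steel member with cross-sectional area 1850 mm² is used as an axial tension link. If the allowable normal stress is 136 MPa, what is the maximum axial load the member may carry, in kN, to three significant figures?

252 kN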